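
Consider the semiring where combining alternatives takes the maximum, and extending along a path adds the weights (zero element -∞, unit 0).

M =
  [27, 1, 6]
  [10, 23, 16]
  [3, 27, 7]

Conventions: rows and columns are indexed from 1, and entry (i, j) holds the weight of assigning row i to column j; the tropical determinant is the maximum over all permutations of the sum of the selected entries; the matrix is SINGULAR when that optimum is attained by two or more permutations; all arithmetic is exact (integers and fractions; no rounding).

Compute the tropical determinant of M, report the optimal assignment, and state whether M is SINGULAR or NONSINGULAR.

σ = (1, 2, 3): 27 + 23 + 7 = 57
σ = (1, 3, 2): 27 + 16 + 27 = 70
σ = (2, 1, 3): 1 + 10 + 7 = 18
σ = (2, 3, 1): 1 + 16 + 3 = 20
σ = (3, 1, 2): 6 + 10 + 27 = 43
σ = (3, 2, 1): 6 + 23 + 3 = 32
Optimal value attained by: σ = (1, 3, 2).
Answer: det⊕(M) = 70; verdict: NONSINGULAR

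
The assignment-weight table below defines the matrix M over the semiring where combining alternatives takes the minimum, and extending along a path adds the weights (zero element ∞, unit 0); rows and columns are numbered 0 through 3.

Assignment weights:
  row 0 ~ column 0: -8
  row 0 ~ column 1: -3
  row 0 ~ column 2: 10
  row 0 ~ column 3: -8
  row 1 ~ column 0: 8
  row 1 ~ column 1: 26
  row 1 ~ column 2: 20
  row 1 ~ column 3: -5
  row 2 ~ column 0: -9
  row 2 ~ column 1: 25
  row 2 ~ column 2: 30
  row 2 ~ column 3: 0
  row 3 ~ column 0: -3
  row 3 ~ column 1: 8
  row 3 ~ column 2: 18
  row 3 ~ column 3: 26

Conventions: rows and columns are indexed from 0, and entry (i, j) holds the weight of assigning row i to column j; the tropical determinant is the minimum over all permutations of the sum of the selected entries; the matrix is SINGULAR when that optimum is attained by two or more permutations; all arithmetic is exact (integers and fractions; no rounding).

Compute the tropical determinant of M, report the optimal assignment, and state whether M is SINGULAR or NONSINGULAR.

σ = (0, 1, 2, 3): (-8) + 26 + 30 + 26 = 74
σ = (0, 1, 3, 2): (-8) + 26 + 0 + 18 = 36
σ = (0, 2, 1, 3): (-8) + 20 + 25 + 26 = 63
σ = (0, 2, 3, 1): (-8) + 20 + 0 + 8 = 20
σ = (0, 3, 1, 2): (-8) + (-5) + 25 + 18 = 30
σ = (0, 3, 2, 1): (-8) + (-5) + 30 + 8 = 25
σ = (1, 0, 2, 3): (-3) + 8 + 30 + 26 = 61
σ = (1, 0, 3, 2): (-3) + 8 + 0 + 18 = 23
σ = (1, 2, 0, 3): (-3) + 20 + (-9) + 26 = 34
σ = (1, 2, 3, 0): (-3) + 20 + 0 + (-3) = 14
σ = (1, 3, 0, 2): (-3) + (-5) + (-9) + 18 = 1
σ = (1, 3, 2, 0): (-3) + (-5) + 30 + (-3) = 19
σ = (2, 0, 1, 3): 10 + 8 + 25 + 26 = 69
σ = (2, 0, 3, 1): 10 + 8 + 0 + 8 = 26
σ = (2, 1, 0, 3): 10 + 26 + (-9) + 26 = 53
σ = (2, 1, 3, 0): 10 + 26 + 0 + (-3) = 33
σ = (2, 3, 0, 1): 10 + (-5) + (-9) + 8 = 4
σ = (2, 3, 1, 0): 10 + (-5) + 25 + (-3) = 27
σ = (3, 0, 1, 2): (-8) + 8 + 25 + 18 = 43
σ = (3, 0, 2, 1): (-8) + 8 + 30 + 8 = 38
σ = (3, 1, 0, 2): (-8) + 26 + (-9) + 18 = 27
σ = (3, 1, 2, 0): (-8) + 26 + 30 + (-3) = 45
σ = (3, 2, 0, 1): (-8) + 20 + (-9) + 8 = 11
σ = (3, 2, 1, 0): (-8) + 20 + 25 + (-3) = 34
Optimal value attained by: σ = (1, 3, 0, 2).
Answer: det⊕(M) = 1; verdict: NONSINGULAR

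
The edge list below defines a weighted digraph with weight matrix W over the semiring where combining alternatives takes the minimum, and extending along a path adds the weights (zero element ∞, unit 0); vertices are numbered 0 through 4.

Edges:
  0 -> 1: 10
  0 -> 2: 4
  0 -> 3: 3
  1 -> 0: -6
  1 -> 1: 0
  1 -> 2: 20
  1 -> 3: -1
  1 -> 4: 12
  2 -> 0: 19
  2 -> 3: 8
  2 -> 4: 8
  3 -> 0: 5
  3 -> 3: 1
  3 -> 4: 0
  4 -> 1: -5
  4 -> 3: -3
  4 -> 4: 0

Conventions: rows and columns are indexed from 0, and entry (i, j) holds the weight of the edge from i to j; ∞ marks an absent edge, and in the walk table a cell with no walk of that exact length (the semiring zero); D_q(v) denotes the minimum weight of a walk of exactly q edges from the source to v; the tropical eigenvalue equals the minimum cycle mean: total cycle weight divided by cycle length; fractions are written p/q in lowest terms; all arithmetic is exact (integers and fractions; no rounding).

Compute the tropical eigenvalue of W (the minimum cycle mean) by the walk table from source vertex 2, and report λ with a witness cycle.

q=0: [∞, ∞, 0, ∞, ∞]
q=1: [19, ∞, ∞, 8, 8]
q=2: [13, 3, 23, 5, 8]
q=3: [-3, 3, 17, 2, 5]
q=4: [-3, 0, 1, 0, 2]
q=5: [-6, -3, 1, -1, 0]
Optimal cycle mean attained by: cycle 0->3->4->1->0, total 3 + 0 + (-5) + (-6), length 4.
Answer: λ = -2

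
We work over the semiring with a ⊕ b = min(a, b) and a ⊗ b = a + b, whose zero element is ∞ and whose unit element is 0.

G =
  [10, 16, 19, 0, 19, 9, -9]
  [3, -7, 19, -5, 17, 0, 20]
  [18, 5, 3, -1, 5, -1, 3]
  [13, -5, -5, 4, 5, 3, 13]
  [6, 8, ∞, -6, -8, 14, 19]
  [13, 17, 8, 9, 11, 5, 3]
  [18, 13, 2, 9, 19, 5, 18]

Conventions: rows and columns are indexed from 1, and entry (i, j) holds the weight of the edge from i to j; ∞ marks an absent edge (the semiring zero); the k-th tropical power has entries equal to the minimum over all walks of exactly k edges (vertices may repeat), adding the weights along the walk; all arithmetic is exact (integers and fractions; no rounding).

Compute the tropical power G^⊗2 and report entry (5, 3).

G^⊗2:
  [9, -5, -7, 0, 5, -4, 1]
  [-4, -14, -10, -12, 0, -7, -6]
  [8, -6, -6, -1, -3, 2, 2]
  [-2, -12, -2, -10, -3, -6, -2]
  [-2, -11, -11, -14, -16, -3, -3]
  [17, 4, 4, 5, 3, 7, 4]
  [16, 4, 4, 1, 7, 1, 5]
Key observation: the optimum is the walk 5->4->3, with weight (-6) + (-5) = -11.
Optimal value attained by: walk 5->4->3.
Answer: (G^⊗2)[5][3] = -11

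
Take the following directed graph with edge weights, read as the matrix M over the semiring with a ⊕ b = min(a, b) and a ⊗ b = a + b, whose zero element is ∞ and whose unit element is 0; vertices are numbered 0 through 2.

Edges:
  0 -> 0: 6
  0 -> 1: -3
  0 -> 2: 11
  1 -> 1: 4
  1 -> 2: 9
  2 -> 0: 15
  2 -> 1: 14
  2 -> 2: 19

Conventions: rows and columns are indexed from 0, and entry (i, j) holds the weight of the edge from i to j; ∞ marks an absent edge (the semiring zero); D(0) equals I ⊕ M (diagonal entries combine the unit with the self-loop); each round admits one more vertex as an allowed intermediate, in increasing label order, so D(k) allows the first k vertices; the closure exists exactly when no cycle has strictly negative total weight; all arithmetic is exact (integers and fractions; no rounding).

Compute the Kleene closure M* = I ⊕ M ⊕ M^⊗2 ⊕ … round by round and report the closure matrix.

D(0):
  [0, -3, 11]
  [∞, 0, 9]
  [15, 14, 0]
D(1):
  [0, -3, 11]
  [∞, 0, 9]
  [15, 12, 0]
D(2):
  [0, -3, 6]
  [∞, 0, 9]
  [15, 12, 0]
D(3):
  [0, -3, 6]
  [24, 0, 9]
  [15, 12, 0]
Answer: M* = [[0, -3, 6], [24, 0, 9], [15, 12, 0]]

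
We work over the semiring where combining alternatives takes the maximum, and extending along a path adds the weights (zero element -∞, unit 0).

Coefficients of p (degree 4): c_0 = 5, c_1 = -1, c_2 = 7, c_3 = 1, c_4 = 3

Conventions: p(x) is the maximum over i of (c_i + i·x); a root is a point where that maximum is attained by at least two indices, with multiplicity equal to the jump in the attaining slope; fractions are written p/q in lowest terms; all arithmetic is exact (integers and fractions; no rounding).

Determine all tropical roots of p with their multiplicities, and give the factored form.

hull edge (i=0, c=5) to (i=2, c=7): slope 1, span 2
hull edge (i=2, c=7) to (i=4, c=3): slope -2, span 2
Factored form: p(x) = 3 ⊗ (x ⊕ (-1)) ⊗ (x ⊕ (-1)) ⊗ (x ⊕ 2) ⊗ (x ⊕ 2)
Answer: roots = -1 (mult 2), 2 (mult 2)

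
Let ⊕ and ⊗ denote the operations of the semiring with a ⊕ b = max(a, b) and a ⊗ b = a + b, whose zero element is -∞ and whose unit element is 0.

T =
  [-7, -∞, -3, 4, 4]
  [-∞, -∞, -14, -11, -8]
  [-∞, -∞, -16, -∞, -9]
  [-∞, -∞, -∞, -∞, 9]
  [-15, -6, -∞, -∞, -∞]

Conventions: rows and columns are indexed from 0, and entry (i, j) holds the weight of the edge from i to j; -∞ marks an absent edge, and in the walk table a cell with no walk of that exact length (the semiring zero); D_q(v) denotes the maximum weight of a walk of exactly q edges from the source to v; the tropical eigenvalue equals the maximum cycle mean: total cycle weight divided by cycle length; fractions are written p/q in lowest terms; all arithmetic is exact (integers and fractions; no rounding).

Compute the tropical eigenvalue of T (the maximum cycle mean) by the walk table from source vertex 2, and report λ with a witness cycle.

q=0: [-∞, -∞, 0, -∞, -∞]
q=1: [-∞, -∞, -16, -∞, -9]
q=2: [-24, -15, -32, -∞, -25]
q=3: [-31, -31, -27, -20, -20]
q=4: [-35, -26, -34, -27, -11]
q=5: [-26, -17, -38, -31, -18]
Optimal cycle mean attained by: cycle 0->3->4->0, total 4 + 9 + (-15), length 3.
Answer: λ = -2/3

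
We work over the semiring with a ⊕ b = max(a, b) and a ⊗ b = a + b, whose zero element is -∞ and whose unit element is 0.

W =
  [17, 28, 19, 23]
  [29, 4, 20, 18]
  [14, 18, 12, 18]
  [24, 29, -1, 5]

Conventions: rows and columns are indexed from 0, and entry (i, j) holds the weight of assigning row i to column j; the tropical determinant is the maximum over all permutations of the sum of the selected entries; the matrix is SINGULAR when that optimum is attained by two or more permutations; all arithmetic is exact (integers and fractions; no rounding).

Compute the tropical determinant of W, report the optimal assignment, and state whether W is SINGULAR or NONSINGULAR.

σ = (0, 1, 2, 3): 17 + 4 + 12 + 5 = 38
σ = (0, 1, 3, 2): 17 + 4 + 18 + (-1) = 38
σ = (0, 2, 1, 3): 17 + 20 + 18 + 5 = 60
σ = (0, 2, 3, 1): 17 + 20 + 18 + 29 = 84
σ = (0, 3, 1, 2): 17 + 18 + 18 + (-1) = 52
σ = (0, 3, 2, 1): 17 + 18 + 12 + 29 = 76
σ = (1, 0, 2, 3): 28 + 29 + 12 + 5 = 74
σ = (1, 0, 3, 2): 28 + 29 + 18 + (-1) = 74
σ = (1, 2, 0, 3): 28 + 20 + 14 + 5 = 67
σ = (1, 2, 3, 0): 28 + 20 + 18 + 24 = 90
σ = (1, 3, 0, 2): 28 + 18 + 14 + (-1) = 59
σ = (1, 3, 2, 0): 28 + 18 + 12 + 24 = 82
σ = (2, 0, 1, 3): 19 + 29 + 18 + 5 = 71
σ = (2, 0, 3, 1): 19 + 29 + 18 + 29 = 95
σ = (2, 1, 0, 3): 19 + 4 + 14 + 5 = 42
σ = (2, 1, 3, 0): 19 + 4 + 18 + 24 = 65
σ = (2, 3, 0, 1): 19 + 18 + 14 + 29 = 80
σ = (2, 3, 1, 0): 19 + 18 + 18 + 24 = 79
σ = (3, 0, 1, 2): 23 + 29 + 18 + (-1) = 69
σ = (3, 0, 2, 1): 23 + 29 + 12 + 29 = 93
σ = (3, 1, 0, 2): 23 + 4 + 14 + (-1) = 40
σ = (3, 1, 2, 0): 23 + 4 + 12 + 24 = 63
σ = (3, 2, 0, 1): 23 + 20 + 14 + 29 = 86
σ = (3, 2, 1, 0): 23 + 20 + 18 + 24 = 85
Optimal value attained by: σ = (2, 0, 3, 1).
Answer: det⊕(W) = 95; verdict: NONSINGULAR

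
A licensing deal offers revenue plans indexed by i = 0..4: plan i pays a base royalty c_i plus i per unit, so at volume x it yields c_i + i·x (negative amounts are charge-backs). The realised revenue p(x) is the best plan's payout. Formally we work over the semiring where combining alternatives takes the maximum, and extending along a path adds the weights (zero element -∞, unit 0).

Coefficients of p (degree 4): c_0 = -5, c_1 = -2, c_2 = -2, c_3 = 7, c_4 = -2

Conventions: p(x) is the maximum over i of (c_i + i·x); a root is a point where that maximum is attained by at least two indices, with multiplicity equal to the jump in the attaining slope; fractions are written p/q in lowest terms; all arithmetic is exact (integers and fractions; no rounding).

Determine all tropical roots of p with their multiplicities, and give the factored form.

hull edge (i=0, c=-5) to (i=3, c=7): slope 4, span 3
hull edge (i=3, c=7) to (i=4, c=-2): slope -9, span 1
Factored form: p(x) = -2 ⊗ (x ⊕ (-4)) ⊗ (x ⊕ (-4)) ⊗ (x ⊕ (-4)) ⊗ (x ⊕ 9)
Answer: roots = -4 (mult 3), 9 (mult 1)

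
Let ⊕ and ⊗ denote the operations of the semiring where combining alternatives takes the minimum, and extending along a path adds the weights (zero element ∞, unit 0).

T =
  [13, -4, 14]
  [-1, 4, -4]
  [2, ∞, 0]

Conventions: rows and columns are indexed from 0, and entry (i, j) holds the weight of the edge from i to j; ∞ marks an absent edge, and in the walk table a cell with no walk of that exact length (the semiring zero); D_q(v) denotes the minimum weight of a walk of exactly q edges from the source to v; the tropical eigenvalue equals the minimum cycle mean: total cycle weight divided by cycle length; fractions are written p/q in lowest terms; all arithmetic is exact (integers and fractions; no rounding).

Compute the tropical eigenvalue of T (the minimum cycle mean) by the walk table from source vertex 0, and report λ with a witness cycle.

q=0: [0, ∞, ∞]
q=1: [13, -4, 14]
q=2: [-5, 0, -8]
q=3: [-6, -9, -8]
Optimal cycle mean attained by: cycle 0->1->0, total (-4) + (-1), length 2.
Answer: λ = -5/2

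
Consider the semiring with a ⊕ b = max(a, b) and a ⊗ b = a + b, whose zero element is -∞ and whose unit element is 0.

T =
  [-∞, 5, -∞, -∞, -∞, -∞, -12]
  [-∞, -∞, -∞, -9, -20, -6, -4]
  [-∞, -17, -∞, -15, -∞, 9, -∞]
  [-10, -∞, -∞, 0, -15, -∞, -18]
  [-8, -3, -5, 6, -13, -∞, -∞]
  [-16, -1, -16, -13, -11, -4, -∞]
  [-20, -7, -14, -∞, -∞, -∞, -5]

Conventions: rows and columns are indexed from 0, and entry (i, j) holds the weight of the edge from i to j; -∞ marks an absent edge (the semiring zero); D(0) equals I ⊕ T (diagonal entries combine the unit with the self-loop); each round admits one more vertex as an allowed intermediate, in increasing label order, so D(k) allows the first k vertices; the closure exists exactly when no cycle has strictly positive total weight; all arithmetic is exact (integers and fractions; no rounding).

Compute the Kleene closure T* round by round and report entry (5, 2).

D(0):
  [0, 5, -∞, -∞, -∞, -∞, -12]
  [-∞, 0, -∞, -9, -20, -6, -4]
  [-∞, -17, 0, -15, -∞, 9, -∞]
  [-10, -∞, -∞, 0, -15, -∞, -18]
  [-8, -3, -5, 6, 0, -∞, -∞]
  [-16, -1, -16, -13, -11, 0, -∞]
  [-20, -7, -14, -∞, -∞, -∞, 0]
D(1):
  [0, 5, -∞, -∞, -∞, -∞, -12]
  [-∞, 0, -∞, -9, -20, -6, -4]
  [-∞, -17, 0, -15, -∞, 9, -∞]
  [-10, -5, -∞, 0, -15, -∞, -18]
  [-8, -3, -5, 6, 0, -∞, -20]
  [-16, -1, -16, -13, -11, 0, -28]
  [-20, -7, -14, -∞, -∞, -∞, 0]
D(2):
  [0, 5, -∞, -4, -15, -1, 1]
  [-∞, 0, -∞, -9, -20, -6, -4]
  [-∞, -17, 0, -15, -37, 9, -21]
  [-10, -5, -∞, 0, -15, -11, -9]
  [-8, -3, -5, 6, 0, -9, -7]
  [-16, -1, -16, -10, -11, 0, -5]
  [-20, -7, -14, -16, -27, -13, 0]
D(3):
  [0, 5, -∞, -4, -15, -1, 1]
  [-∞, 0, -∞, -9, -20, -6, -4]
  [-∞, -17, 0, -15, -37, 9, -21]
  [-10, -5, -∞, 0, -15, -11, -9]
  [-8, -3, -5, 6, 0, 4, -7]
  [-16, -1, -16, -10, -11, 0, -5]
  [-20, -7, -14, -16, -27, -5, 0]
D(4):
  [0, 5, -∞, -4, -15, -1, 1]
  [-19, 0, -∞, -9, -20, -6, -4]
  [-25, -17, 0, -15, -30, 9, -21]
  [-10, -5, -∞, 0, -15, -11, -9]
  [-4, 1, -5, 6, 0, 4, -3]
  [-16, -1, -16, -10, -11, 0, -5]
  [-20, -7, -14, -16, -27, -5, 0]
D(5):
  [0, 5, -20, -4, -15, -1, 1]
  [-19, 0, -25, -9, -20, -6, -4]
  [-25, -17, 0, -15, -30, 9, -21]
  [-10, -5, -20, 0, -15, -11, -9]
  [-4, 1, -5, 6, 0, 4, -3]
  [-15, -1, -16, -5, -11, 0, -5]
  [-20, -7, -14, -16, -27, -5, 0]
D(6):
  [0, 5, -17, -4, -12, -1, 1]
  [-19, 0, -22, -9, -17, -6, -4]
  [-6, 8, 0, 4, -2, 9, 4]
  [-10, -5, -20, 0, -15, -11, -9]
  [-4, 3, -5, 6, 0, 4, -1]
  [-15, -1, -16, -5, -11, 0, -5]
  [-20, -6, -14, -10, -16, -5, 0]
D(7):
  [0, 5, -13, -4, -12, -1, 1]
  [-19, 0, -18, -9, -17, -6, -4]
  [-6, 8, 0, 4, -2, 9, 4]
  [-10, -5, -20, 0, -15, -11, -9]
  [-4, 3, -5, 6, 0, 4, -1]
  [-15, -1, -16, -5, -11, 0, -5]
  [-20, -6, -14, -10, -16, -5, 0]
Answer: T*[5][2] = -16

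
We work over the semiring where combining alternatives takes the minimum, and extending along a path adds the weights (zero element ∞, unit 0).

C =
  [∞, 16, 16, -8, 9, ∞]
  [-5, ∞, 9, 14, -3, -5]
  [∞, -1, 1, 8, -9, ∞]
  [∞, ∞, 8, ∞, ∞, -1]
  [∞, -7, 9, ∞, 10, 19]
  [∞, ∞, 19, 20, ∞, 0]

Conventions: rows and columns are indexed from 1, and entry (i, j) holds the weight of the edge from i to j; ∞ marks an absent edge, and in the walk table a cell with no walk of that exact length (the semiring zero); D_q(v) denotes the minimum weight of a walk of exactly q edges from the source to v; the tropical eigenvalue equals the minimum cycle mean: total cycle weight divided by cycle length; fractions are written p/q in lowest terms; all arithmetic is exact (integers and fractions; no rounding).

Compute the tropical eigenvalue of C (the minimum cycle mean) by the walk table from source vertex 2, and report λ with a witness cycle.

q=0: [∞, 0, ∞, ∞, ∞, ∞]
q=1: [-5, ∞, 9, 14, -3, -5]
q=2: [∞, -10, 6, -13, 0, -5]
q=3: [-15, -7, -5, 4, -13, -15]
q=4: [-12, -20, -4, -23, -14, -15]
q=5: [-25, -21, -15, -20, -23, -25]
q=6: [-26, -30, -14, -33, -24, -26]
Optimal cycle mean attained by: cycle 2->5->2, total (-3) + (-7), length 2.
Answer: λ = -5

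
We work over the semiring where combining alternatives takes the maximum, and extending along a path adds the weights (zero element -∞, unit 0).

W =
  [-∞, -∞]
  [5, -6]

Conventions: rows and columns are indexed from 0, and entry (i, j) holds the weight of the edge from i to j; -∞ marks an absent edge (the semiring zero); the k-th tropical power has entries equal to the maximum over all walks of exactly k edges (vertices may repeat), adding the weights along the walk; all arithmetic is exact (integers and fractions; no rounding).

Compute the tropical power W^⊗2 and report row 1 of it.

W^⊗2:
  [-∞, -∞]
  [-1, -12]
Answer: row 1 of W^⊗2 = [-1, -12]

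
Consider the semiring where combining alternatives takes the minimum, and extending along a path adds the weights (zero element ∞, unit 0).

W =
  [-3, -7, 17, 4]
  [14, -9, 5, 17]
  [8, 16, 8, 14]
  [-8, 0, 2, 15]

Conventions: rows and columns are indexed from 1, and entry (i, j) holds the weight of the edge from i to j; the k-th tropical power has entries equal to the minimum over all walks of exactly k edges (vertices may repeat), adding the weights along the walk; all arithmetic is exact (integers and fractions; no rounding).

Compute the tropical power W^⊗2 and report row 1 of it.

W^⊗2:
  [-6, -16, -2, 1]
  [5, -18, -4, 8]
  [5, 1, 16, 12]
  [-11, -15, 5, -4]
Answer: row 1 of W^⊗2 = [-6, -16, -2, 1]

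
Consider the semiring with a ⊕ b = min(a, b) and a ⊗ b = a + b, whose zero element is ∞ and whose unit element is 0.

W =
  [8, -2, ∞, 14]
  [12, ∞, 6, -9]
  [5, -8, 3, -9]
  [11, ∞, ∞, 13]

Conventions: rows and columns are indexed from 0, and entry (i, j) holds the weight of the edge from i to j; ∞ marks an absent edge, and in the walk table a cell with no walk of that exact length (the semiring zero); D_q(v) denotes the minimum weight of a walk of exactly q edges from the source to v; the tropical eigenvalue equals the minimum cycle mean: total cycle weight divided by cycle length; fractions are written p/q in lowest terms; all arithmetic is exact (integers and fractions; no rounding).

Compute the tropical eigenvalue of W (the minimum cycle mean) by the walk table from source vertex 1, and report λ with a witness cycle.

q=0: [∞, 0, ∞, ∞]
q=1: [12, ∞, 6, -9]
q=2: [2, -2, 9, -3]
q=3: [8, 0, 4, -11]
q=4: [0, -4, 6, -9]
Optimal cycle mean attained by: cycle 1->2->1, total 6 + (-8), length 2.
Answer: λ = -1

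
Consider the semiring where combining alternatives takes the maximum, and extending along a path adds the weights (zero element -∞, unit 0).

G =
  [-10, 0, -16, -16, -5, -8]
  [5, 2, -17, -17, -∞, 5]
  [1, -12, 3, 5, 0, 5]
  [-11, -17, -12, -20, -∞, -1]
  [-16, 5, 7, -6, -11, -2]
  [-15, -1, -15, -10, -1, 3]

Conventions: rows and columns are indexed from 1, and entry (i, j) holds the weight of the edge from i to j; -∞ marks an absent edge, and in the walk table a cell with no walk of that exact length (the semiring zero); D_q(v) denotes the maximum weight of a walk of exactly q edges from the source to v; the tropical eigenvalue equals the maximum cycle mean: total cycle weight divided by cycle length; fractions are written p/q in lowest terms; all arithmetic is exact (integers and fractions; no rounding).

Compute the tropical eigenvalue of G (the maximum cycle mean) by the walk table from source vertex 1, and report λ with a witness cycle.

q=0: [0, -∞, -∞, -∞, -∞, -∞]
q=1: [-10, 0, -16, -16, -5, -8]
q=2: [5, 2, 2, -11, -9, 5]
q=3: [7, 5, 5, 7, 4, 8]
q=4: [10, 9, 11, 10, 7, 11]
q=5: [14, 12, 14, 16, 11, 16]
q=6: [17, 16, 18, 19, 15, 19]
Optimal cycle mean attained by: cycle 3->6->5->3, total 5 + (-1) + 7, length 3.
Answer: λ = 11/3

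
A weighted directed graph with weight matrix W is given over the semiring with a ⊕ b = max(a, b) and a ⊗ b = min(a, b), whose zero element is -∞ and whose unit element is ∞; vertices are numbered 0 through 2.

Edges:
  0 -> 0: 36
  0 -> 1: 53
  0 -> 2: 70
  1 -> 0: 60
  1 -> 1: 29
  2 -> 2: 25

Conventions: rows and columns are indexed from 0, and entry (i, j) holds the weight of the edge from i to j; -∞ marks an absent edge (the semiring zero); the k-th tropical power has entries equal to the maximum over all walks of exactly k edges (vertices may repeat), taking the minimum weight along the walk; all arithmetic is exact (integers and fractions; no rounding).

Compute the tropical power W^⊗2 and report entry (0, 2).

W^⊗2:
  [53, 36, 36]
  [36, 53, 60]
  [-∞, -∞, 25]
Key observation: the optimum is the walk 0->0->2, with weight 36 min 70 = 36.
Optimal value attained by: walk 0->0->2.
Answer: (W^⊗2)[0][2] = 36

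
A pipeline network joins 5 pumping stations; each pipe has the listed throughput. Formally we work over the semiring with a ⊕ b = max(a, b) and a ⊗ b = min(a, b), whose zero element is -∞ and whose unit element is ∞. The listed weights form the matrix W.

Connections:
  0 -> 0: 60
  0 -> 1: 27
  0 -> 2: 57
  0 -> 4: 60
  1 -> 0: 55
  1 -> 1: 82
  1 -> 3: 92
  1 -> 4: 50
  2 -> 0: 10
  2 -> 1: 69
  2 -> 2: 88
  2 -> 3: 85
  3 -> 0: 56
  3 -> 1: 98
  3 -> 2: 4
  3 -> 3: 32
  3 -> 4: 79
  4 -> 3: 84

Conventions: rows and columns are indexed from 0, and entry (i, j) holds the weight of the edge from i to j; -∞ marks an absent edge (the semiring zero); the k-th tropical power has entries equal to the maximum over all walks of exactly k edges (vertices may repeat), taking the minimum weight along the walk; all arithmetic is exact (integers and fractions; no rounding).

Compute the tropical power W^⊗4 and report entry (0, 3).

W^⊗2:
  [60, 57, 57, 60, 60]
  [56, 92, 55, 82, 79]
  [56, 85, 88, 85, 79]
  [56, 82, 56, 92, 56]
  [56, 84, 4, 32, 79]
W^⊗3:
  [60, 60, 57, 60, 60]
  [56, 82, 56, 92, 79]
  [56, 85, 88, 85, 79]
  [56, 92, 56, 82, 79]
  [56, 82, 56, 84, 56]
W^⊗4:
  [60, 60, 57, 60, 60]
  [56, 92, 56, 82, 79]
  [56, 85, 88, 85, 79]
  [56, 82, 56, 92, 79]
  [56, 84, 56, 82, 79]
Key observation: the optimum is the walk 0->0->0->4->3, with weight 60 min 60 min 60 min 84 = 60.
Optimal value attained by: walk 0->0->0->4->3.
Answer: (W^⊗4)[0][3] = 60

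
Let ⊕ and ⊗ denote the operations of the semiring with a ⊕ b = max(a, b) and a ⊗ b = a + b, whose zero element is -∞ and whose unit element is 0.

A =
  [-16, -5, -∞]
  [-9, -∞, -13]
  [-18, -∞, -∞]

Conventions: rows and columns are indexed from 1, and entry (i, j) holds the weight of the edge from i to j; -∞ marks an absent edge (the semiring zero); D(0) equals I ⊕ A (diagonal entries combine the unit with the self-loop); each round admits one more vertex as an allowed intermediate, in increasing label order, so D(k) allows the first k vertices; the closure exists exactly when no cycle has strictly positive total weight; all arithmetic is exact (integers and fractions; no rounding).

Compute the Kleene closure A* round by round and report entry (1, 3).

D(0):
  [0, -5, -∞]
  [-9, 0, -13]
  [-18, -∞, 0]
D(1):
  [0, -5, -∞]
  [-9, 0, -13]
  [-18, -23, 0]
D(2):
  [0, -5, -18]
  [-9, 0, -13]
  [-18, -23, 0]
D(3):
  [0, -5, -18]
  [-9, 0, -13]
  [-18, -23, 0]
Answer: A*[1][3] = -18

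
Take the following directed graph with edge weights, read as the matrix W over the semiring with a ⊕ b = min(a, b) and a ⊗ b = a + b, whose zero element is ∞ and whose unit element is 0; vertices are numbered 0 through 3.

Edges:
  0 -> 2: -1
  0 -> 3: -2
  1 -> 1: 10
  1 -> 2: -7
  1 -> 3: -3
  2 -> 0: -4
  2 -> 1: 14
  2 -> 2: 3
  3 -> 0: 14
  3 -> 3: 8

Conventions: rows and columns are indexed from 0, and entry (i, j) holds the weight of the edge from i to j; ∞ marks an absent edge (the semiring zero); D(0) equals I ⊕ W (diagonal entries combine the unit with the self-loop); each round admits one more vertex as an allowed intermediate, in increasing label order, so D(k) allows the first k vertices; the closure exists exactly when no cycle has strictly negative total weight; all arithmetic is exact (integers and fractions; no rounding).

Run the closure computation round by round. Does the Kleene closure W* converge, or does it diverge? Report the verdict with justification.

D(0):
  [0, ∞, -1, -2]
  [∞, 0, -7, -3]
  [-4, 14, 0, ∞]
  [14, ∞, ∞, 0]
Detection: at round 1, diagonal entry (2, 2) turns strictly negative.
Key observation: the cycle 2->0->2 has total weight (-4) + (-1), which is strictly negative.
Answer: DIVERGES — negative cycle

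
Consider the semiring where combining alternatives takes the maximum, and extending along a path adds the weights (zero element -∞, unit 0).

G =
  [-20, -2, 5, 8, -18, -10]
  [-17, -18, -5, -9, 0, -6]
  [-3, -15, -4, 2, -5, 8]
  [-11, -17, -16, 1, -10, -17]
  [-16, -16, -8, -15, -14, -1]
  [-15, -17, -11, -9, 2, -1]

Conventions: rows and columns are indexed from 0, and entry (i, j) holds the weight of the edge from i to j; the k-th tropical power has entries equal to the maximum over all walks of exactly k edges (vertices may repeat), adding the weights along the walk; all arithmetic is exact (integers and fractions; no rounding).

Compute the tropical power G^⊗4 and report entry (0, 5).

G^⊗2:
  [2, -9, 1, 9, 0, 13]
  [-8, -16, -8, -3, -4, 3]
  [-7, -5, 2, 5, 10, 7]
  [-10, -13, -6, 2, -9, -8]
  [-11, -18, -11, -6, 1, 0]
  [-14, -14, -6, -7, 1, 1]
G^⊗3:
  [-2, 0, 7, 10, 15, 12]
  [-11, -10, -3, 0, 5, 2]
  [-1, -6, 2, 6, 9, 10]
  [-9, -12, -5, 3, -6, 2]
  [-14, -13, -6, -3, 2, 0]
  [-9, -15, -7, -4, 3, 2]
G^⊗4:
  [4, -1, 7, 11, 14, 15]
  [-6, -11, -3, 1, 4, 5]
  [-1, -3, 4, 7, 12, 10]
  [-8, -11, -4, 4, 4, 3]
  [-9, -14, -6, -2, 2, 2]
  [-10, -11, -4, -1, 4, 2]
Key observation: the optimum is the walk 0->2->0->2->5, with weight 5 + (-3) + 5 + 8 = 15.
Optimal value attained by: walk 0->2->0->2->5.
Answer: (G^⊗4)[0][5] = 15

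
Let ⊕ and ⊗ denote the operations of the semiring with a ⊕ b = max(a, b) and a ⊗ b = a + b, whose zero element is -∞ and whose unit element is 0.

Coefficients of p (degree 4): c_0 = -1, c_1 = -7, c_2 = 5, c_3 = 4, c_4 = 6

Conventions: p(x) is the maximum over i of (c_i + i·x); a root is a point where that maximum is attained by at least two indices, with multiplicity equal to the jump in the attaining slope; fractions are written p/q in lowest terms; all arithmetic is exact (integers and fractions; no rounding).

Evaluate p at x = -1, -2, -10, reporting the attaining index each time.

p(-1) = max(-1+0·(-1)=-1, -7+1·(-1)=-8, 5+2·(-1)=3, 4+3·(-1)=1, 6+4·(-1)=2) = 3 (attained by i=2)
p(-2) = max(-1+0·(-2)=-1, -7+1·(-2)=-9, 5+2·(-2)=1, 4+3·(-2)=-2, 6+4·(-2)=-2) = 1 (attained by i=2)
p(-10) = max(-1+0·(-10)=-1, -7+1·(-10)=-17, 5+2·(-10)=-15, 4+3·(-10)=-26, 6+4·(-10)=-34) = -1 (attained by i=0)
Answer: p(-1) = 3; p(-2) = 1; p(-10) = -1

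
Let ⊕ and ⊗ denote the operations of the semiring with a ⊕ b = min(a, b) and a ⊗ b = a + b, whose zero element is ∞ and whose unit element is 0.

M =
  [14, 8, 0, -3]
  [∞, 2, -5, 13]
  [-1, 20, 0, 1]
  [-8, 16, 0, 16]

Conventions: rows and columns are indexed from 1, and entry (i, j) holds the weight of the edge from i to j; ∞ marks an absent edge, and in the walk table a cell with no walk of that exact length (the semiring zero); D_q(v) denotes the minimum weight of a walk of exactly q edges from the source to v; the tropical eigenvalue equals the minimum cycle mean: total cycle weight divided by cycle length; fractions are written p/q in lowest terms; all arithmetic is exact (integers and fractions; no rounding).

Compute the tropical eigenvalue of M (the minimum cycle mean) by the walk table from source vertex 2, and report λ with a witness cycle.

q=0: [∞, 0, ∞, ∞]
q=1: [∞, 2, -5, 13]
q=2: [-6, 4, -5, -4]
q=3: [-12, 2, -6, -9]
q=4: [-17, -4, -12, -15]
Optimal cycle mean attained by: cycle 1->4->1, total (-3) + (-8), length 2.
Answer: λ = -11/2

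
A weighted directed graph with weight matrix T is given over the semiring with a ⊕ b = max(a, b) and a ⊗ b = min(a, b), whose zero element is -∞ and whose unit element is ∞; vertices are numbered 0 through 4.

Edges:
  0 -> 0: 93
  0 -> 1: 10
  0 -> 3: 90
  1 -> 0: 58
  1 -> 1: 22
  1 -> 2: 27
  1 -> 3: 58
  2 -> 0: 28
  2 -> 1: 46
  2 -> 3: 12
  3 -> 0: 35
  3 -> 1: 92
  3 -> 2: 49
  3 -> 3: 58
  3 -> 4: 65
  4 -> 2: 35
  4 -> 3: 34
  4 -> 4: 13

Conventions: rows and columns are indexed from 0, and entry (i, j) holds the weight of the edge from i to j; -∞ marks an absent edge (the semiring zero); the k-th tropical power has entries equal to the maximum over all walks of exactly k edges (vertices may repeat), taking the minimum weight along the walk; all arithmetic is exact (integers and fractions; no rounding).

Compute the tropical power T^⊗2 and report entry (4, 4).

T^⊗2:
  [93, 90, 49, 90, 65]
  [58, 58, 49, 58, 58]
  [46, 22, 27, 46, 12]
  [58, 58, 49, 58, 58]
  [34, 35, 34, 34, 34]
Key observation: the optimum is the walk 4->3->4, with weight 34 min 65 = 34.
Optimal value attained by: walk 4->3->4.
Answer: (T^⊗2)[4][4] = 34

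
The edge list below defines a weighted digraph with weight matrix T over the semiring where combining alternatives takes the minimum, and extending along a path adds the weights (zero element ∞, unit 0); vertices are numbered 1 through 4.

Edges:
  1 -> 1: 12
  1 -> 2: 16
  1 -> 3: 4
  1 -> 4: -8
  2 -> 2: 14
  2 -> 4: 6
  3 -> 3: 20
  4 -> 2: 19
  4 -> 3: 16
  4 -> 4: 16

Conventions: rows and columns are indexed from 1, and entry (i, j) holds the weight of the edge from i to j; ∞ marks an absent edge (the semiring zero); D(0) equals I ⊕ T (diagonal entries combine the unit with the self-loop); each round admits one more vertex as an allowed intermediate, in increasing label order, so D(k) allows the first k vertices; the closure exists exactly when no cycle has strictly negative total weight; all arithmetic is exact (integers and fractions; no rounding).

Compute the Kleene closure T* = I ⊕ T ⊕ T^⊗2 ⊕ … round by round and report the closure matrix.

D(0):
  [0, 16, 4, -8]
  [∞, 0, ∞, 6]
  [∞, ∞, 0, ∞]
  [∞, 19, 16, 0]
D(1):
  [0, 16, 4, -8]
  [∞, 0, ∞, 6]
  [∞, ∞, 0, ∞]
  [∞, 19, 16, 0]
D(2):
  [0, 16, 4, -8]
  [∞, 0, ∞, 6]
  [∞, ∞, 0, ∞]
  [∞, 19, 16, 0]
D(3):
  [0, 16, 4, -8]
  [∞, 0, ∞, 6]
  [∞, ∞, 0, ∞]
  [∞, 19, 16, 0]
D(4):
  [0, 11, 4, -8]
  [∞, 0, 22, 6]
  [∞, ∞, 0, ∞]
  [∞, 19, 16, 0]
Answer: T* = [[0, 11, 4, -8], [∞, 0, 22, 6], [∞, ∞, 0, ∞], [∞, 19, 16, 0]]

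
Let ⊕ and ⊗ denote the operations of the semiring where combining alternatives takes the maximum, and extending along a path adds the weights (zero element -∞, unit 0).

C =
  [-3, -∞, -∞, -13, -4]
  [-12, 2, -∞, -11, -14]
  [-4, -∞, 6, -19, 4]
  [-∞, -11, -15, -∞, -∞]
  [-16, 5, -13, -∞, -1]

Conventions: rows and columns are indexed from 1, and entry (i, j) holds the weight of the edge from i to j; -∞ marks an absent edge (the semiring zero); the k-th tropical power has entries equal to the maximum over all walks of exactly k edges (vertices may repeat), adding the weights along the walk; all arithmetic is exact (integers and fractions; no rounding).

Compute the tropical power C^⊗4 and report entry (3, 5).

C^⊗2:
  [-6, 1, -17, -16, -5]
  [-10, 4, -26, -9, -12]
  [2, 9, 12, -13, 10]
  [-19, -9, -9, -22, -11]
  [-7, 7, -7, -6, -2]
C^⊗3:
  [-9, 3, -11, -10, -6]
  [-8, 6, -20, -7, -10]
  [8, 15, 18, -2, 16]
  [-13, -6, -3, -20, -5]
  [-5, 9, -1, -4, -3]
C^⊗4:
  [-9, 5, -5, -8, -7]
  [-6, 8, -14, -5, -8]
  [14, 21, 24, 4, 22]
  [-7, 0, 3, -17, 1]
  [-3, 11, 5, -2, 3]
Key observation: the optimum is the walk 3->3->3->3->5, with weight 6 + 6 + 6 + 4 = 22.
Optimal value attained by: walk 3->3->3->3->5.
Answer: (C^⊗4)[3][5] = 22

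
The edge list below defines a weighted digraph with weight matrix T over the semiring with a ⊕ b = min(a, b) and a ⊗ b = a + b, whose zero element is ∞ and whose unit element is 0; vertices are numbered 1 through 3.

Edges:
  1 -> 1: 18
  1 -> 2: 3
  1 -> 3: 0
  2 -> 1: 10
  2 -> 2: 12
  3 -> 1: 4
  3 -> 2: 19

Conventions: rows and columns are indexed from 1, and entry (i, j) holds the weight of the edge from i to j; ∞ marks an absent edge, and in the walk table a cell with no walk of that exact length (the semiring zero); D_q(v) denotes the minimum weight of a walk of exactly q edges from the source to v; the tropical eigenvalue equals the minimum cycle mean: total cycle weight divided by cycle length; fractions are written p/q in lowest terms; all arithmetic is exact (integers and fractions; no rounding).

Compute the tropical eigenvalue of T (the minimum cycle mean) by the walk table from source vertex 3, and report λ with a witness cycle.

q=0: [∞, ∞, 0]
q=1: [4, 19, ∞]
q=2: [22, 7, 4]
q=3: [8, 19, 22]
Optimal cycle mean attained by: cycle 1->3->1, total 0 + 4, length 2.
Answer: λ = 2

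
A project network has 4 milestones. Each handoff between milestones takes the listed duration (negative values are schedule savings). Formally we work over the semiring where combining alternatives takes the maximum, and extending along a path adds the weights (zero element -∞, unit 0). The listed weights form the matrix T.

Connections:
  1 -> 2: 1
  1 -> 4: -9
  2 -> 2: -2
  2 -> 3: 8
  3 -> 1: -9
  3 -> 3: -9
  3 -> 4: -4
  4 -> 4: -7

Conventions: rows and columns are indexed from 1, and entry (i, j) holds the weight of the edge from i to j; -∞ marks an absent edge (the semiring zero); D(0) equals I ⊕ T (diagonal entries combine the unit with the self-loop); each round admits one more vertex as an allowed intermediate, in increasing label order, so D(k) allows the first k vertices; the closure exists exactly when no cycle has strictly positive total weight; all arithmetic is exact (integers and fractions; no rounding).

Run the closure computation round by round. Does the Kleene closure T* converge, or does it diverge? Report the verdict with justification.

D(0):
  [0, 1, -∞, -9]
  [-∞, 0, 8, -∞]
  [-9, -∞, 0, -4]
  [-∞, -∞, -∞, 0]
D(1):
  [0, 1, -∞, -9]
  [-∞, 0, 8, -∞]
  [-9, -8, 0, -4]
  [-∞, -∞, -∞, 0]
D(2):
  [0, 1, 9, -9]
  [-∞, 0, 8, -∞]
  [-9, -8, 0, -4]
  [-∞, -∞, -∞, 0]
D(3):
  [0, 1, 9, 5]
  [-1, 0, 8, 4]
  [-9, -8, 0, -4]
  [-∞, -∞, -∞, 0]
D(4):
  [0, 1, 9, 5]
  [-1, 0, 8, 4]
  [-9, -8, 0, -4]
  [-∞, -∞, -∞, 0]
Key observation: every diagonal entry stays at the unit through all rounds, so no improving cycle exists.
Answer: CONVERGES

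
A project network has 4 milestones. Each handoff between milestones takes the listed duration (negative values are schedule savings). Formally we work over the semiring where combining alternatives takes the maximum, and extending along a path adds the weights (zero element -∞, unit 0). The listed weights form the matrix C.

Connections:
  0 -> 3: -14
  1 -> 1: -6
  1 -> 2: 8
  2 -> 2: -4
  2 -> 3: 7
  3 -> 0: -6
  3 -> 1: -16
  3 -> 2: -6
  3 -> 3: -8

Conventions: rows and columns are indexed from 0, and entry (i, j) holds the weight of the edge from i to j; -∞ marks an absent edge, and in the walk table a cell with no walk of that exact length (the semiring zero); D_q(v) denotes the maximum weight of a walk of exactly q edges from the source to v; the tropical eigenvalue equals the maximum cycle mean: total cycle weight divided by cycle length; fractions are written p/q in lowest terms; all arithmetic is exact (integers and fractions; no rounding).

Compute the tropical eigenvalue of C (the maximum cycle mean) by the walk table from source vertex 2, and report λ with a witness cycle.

q=0: [-∞, -∞, 0, -∞]
q=1: [-∞, -∞, -4, 7]
q=2: [1, -9, 1, 3]
q=3: [-3, -13, -1, 8]
q=4: [2, -8, 2, 6]
Optimal cycle mean attained by: cycle 2->3->2, total 7 + (-6), length 2.
Answer: λ = 1/2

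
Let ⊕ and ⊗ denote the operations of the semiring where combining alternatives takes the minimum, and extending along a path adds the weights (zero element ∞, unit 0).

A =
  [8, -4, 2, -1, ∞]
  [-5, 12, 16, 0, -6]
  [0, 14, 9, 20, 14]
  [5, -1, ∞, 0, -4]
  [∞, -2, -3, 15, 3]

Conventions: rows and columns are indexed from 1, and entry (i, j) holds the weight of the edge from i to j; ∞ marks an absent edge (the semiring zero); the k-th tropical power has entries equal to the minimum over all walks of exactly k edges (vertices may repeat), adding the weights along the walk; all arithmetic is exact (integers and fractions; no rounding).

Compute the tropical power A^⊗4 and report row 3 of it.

A^⊗2:
  [-9, -2, 10, -4, -10]
  [3, -9, -9, -6, -4]
  [8, -4, 2, -1, 8]
  [-6, -6, -7, -1, -7]
  [-7, 1, 0, -2, -8]
A^⊗3:
  [-7, -13, -13, -10, -8]
  [-14, -7, -7, -9, -15]
  [-9, -2, 5, -4, -10]
  [-11, -10, -10, -7, -12]
  [-4, -11, -11, -8, -6]
A^⊗4:
  [-18, -11, -11, -13, -19]
  [-12, -18, -18, -15, -13]
  [-7, -13, -13, -10, -8]
  [-15, -15, -15, -12, -16]
  [-16, -9, -9, -11, -17]
Answer: row 3 of A^⊗4 = [-7, -13, -13, -10, -8]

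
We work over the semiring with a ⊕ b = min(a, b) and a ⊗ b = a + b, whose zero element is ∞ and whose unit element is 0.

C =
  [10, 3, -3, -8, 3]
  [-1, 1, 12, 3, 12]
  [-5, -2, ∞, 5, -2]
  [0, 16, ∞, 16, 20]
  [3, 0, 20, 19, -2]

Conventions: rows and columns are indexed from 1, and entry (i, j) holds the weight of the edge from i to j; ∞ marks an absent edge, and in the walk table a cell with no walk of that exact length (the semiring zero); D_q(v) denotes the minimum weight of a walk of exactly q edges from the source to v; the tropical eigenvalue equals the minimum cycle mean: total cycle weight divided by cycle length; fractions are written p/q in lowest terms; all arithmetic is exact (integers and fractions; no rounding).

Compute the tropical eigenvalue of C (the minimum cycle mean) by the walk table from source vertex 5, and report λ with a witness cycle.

q=0: [∞, ∞, ∞, ∞, 0]
q=1: [3, 0, 20, 19, -2]
q=2: [-1, -2, 0, -5, -4]
q=3: [-5, -4, -4, -9, -6]
q=4: [-9, -6, -8, -13, -8]
q=5: [-13, -10, -12, -17, -10]
Optimal cycle mean attained by: cycle 1->3->1, total (-3) + (-5), length 2.
Answer: λ = -4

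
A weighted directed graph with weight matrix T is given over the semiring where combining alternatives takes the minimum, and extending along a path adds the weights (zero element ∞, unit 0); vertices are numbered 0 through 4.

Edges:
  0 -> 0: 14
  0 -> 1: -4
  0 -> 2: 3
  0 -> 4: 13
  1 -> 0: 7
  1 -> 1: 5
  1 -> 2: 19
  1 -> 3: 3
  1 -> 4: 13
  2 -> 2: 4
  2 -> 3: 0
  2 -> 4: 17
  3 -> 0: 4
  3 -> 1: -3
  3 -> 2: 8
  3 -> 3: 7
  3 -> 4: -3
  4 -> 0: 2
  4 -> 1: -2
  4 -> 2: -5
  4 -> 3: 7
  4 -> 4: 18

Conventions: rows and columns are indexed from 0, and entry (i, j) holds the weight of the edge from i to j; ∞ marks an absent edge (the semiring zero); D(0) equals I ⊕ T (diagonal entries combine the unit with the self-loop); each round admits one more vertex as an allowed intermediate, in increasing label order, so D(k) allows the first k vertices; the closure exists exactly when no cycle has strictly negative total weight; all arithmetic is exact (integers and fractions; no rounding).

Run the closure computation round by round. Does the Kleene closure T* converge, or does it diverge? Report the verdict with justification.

D(0):
  [0, -4, 3, ∞, 13]
  [7, 0, 19, 3, 13]
  [∞, ∞, 0, 0, 17]
  [4, -3, 8, 0, -3]
  [2, -2, -5, 7, 0]
D(1):
  [0, -4, 3, ∞, 13]
  [7, 0, 10, 3, 13]
  [∞, ∞, 0, 0, 17]
  [4, -3, 7, 0, -3]
  [2, -2, -5, 7, 0]
D(2):
  [0, -4, 3, -1, 9]
  [7, 0, 10, 3, 13]
  [∞, ∞, 0, 0, 17]
  [4, -3, 7, 0, -3]
  [2, -2, -5, 1, 0]
D(3):
  [0, -4, 3, -1, 9]
  [7, 0, 10, 3, 13]
  [∞, ∞, 0, 0, 17]
  [4, -3, 7, 0, -3]
  [2, -2, -5, -5, 0]
Detection: at round 4, diagonal entry (4, 4) turns strictly negative.
Key observation: the cycle 4->0->1->3->4 has total weight 2 + (-4) + 3 + (-3), which is strictly negative.
Answer: DIVERGES — negative cycle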